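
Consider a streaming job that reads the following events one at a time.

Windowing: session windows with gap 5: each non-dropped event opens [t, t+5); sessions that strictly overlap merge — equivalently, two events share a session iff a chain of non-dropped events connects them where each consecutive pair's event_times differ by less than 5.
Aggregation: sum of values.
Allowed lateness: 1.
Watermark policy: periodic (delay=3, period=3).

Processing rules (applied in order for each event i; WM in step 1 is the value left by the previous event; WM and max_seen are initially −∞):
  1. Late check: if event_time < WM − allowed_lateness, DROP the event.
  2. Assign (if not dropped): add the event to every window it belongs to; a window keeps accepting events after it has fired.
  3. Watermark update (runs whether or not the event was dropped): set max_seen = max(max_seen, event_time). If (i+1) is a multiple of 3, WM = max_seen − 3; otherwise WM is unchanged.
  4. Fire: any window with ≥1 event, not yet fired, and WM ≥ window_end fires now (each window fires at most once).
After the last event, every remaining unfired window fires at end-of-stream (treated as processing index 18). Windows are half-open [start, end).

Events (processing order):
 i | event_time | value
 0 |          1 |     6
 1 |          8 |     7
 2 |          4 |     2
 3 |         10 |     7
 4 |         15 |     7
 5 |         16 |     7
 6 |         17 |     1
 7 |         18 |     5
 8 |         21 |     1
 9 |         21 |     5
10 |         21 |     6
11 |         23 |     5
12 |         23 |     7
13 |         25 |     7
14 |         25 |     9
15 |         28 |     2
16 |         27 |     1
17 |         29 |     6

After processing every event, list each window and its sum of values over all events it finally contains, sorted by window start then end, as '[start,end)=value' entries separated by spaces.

[1,15)=22 [15,34)=69

i=0 t=1 v=6: → [1,6); WM=−∞
i=1 t=8 v=7: → [8,13); WM=−∞
i=2 t=4 v=2: → [1,13); WM=5
i=3 t=10 v=7: → [1,15); WM=5
i=4 t=15 v=7: → [15,20); WM=5
i=5 t=16 v=7: → [15,21); WM=13
i=6 t=17 v=1: → [15,22); WM=13
i=7 t=18 v=5: → [15,23); WM=13
i=8 t=21 v=1: → [15,26); WM=18
i=9 t=21 v=5: → [15,26); WM=18
i=10 t=21 v=6: → [15,26); WM=18
i=11 t=23 v=5: → [15,28); WM=20
i=12 t=23 v=7: → [15,28); WM=20
i=13 t=25 v=7: → [15,30); WM=20
i=14 t=25 v=9: → [15,30); WM=22
i=15 t=28 v=2: → [15,33); WM=22
i=16 t=27 v=1: → [15,33); WM=22
i=17 t=29 v=6: → [15,34); WM=26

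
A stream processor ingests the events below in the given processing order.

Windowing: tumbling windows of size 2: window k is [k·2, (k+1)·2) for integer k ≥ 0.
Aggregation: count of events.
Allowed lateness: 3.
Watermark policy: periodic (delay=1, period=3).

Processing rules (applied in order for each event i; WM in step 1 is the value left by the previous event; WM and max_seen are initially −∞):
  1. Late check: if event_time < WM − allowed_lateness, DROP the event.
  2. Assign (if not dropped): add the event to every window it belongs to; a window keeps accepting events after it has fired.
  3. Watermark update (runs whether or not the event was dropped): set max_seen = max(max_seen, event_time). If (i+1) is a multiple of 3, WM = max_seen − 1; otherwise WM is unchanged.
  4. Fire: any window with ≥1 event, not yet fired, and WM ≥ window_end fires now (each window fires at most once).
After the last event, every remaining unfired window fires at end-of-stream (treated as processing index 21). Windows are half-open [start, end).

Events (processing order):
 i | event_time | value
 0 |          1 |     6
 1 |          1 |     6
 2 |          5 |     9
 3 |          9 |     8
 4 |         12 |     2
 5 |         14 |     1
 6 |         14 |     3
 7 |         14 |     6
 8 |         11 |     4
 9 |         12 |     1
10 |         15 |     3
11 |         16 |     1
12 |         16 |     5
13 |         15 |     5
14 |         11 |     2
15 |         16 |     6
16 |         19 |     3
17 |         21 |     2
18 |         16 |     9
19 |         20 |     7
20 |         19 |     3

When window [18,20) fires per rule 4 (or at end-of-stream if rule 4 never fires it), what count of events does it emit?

1

i=0 t=1 v=6: → [0,2); WM=−∞
i=1 t=1 v=6: → [0,2); WM=−∞
i=2 t=5 v=9: → [4,6); WM=4; [0,2) fires=2
i=3 t=9 v=8: → [8,10); WM=4
i=4 t=12 v=2: → [12,14); WM=4
i=5 t=14 v=1: → [14,16); WM=13; [4,6) fires=1 [8,10) fires=1
i=6 t=14 v=3: → [14,16); WM=13
i=7 t=14 v=6: → [14,16); WM=13
i=8 t=11 v=4: → [10,12); WM=13; [10,12) fires=1
i=9 t=12 v=1: → [12,14); WM=13
i=10 t=15 v=3: → [14,16); WM=13
i=11 t=16 v=1: → [16,18); WM=15; [12,14) fires=2
i=12 t=16 v=5: → [16,18); WM=15
i=13 t=15 v=5: → [14,16); WM=15
i=14 t=11 v=2: DROP (t<15-3); WM=15
i=15 t=16 v=6: → [16,18); WM=15
i=16 t=19 v=3: → [18,20); WM=15
i=17 t=21 v=2: → [20,22); WM=20; [14,16) fires=5 [16,18) fires=3 [18,20) fires=1
i=18 t=16 v=9: DROP (t<20-3); WM=20
i=19 t=20 v=7: → [20,22); WM=20
i=20 t=19 v=3: → [18,20); WM=20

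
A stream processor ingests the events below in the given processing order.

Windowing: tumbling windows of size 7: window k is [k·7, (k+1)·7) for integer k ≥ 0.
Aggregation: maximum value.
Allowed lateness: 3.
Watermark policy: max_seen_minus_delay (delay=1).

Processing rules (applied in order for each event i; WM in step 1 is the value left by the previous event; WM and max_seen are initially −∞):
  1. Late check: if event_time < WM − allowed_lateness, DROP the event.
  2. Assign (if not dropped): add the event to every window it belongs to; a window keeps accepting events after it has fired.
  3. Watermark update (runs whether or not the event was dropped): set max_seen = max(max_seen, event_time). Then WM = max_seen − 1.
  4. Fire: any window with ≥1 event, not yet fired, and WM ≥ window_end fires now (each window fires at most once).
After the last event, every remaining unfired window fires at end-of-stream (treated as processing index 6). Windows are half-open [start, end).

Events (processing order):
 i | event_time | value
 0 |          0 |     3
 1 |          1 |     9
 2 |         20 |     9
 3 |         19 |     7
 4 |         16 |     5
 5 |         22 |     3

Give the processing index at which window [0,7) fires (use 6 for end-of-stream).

i=0 t=0 v=3: → [0,7); WM=-1
i=1 t=1 v=9: → [0,7); WM=0
i=2 t=20 v=9: → [14,21); WM=19; [0,7) fires=9
i=3 t=19 v=7: → [14,21); WM=19
i=4 t=16 v=5: → [14,21); WM=19
i=5 t=22 v=3: → [21,28); WM=21; [14,21) fires=9

2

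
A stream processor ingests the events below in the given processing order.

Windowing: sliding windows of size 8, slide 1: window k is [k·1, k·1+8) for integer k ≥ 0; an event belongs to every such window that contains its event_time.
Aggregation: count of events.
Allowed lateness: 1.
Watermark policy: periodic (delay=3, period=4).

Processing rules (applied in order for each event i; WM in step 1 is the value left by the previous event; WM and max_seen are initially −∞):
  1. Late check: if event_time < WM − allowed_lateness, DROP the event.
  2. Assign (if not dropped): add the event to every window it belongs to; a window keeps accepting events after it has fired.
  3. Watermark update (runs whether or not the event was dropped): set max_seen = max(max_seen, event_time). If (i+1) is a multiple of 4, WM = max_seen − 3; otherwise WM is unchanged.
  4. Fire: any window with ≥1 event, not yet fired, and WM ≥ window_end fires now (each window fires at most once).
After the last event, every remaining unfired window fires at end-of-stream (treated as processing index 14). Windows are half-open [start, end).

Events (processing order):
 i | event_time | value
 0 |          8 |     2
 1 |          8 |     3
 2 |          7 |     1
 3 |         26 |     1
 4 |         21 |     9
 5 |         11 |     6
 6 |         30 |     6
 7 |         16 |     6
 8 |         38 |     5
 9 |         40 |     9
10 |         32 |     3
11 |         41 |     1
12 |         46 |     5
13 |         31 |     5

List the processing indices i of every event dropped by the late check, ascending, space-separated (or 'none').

i=0 t=8 v=2: → [8,16),[7,15),[6,14),[5,13),[4,12),[3,11),[2,10),[1,9); WM=−∞
i=1 t=8 v=3: → [8,16),[7,15),[6,14),[5,13),[4,12),[3,11),[2,10),[1,9); WM=−∞
i=2 t=7 v=1: → [7,15),[6,14),[5,13),[4,12),[3,11),[2,10),[1,9),[0,8); WM=−∞
i=3 t=26 v=1: → [26,34),[25,33),[24,32),[23,31),[22,30),[21,29),[20,28),[19,27); WM=23; [0,8) fires=1 [1,9) fires=3 [2,10) fires=3 [3,11) fires=3 [4,12) fires=3 [5,13) fires=3 [6,14) fires=3 [7,15) fires=3 [8,16) fires=2
i=4 t=21 v=9: DROP (t<23-1); WM=23
i=5 t=11 v=6: DROP (t<23-1); WM=23
i=6 t=30 v=6: → [30,38),[29,37),[28,36),[27,35),[26,34),[25,33),[24,32),[23,31); WM=23
i=7 t=16 v=6: DROP (t<23-1); WM=27; [19,27) fires=1
i=8 t=38 v=5: → [38,46),[37,45),[36,44),[35,43),[34,42),[33,41),[32,40),[31,39); WM=27
i=9 t=40 v=9: → [40,48),[39,47),[38,46),[37,45),[36,44),[35,43),[34,42),[33,41); WM=27
i=10 t=32 v=3: → [32,40),[31,39),[30,38),[29,37),[28,36),[27,35),[26,34),[25,33); WM=27
i=11 t=41 v=1: → [41,49),[40,48),[39,47),[38,46),[37,45),[36,44),[35,43),[34,42); WM=38; [20,28) fires=1 [21,29) fires=1 [22,30) fires=1 [23,31) fires=2 [24,32) fires=2 [25,33) fires=3 [26,34) fires=3 [27,35) fires=2 [28,36) fires=2 [29,37) fires=2 [30,38) fires=2
i=12 t=46 v=5: → [46,54),[45,53),[44,52),[43,51),[42,50),[41,49),[40,48),[39,47); WM=38
i=13 t=31 v=5: DROP (t<38-1); WM=38

4 5 7 13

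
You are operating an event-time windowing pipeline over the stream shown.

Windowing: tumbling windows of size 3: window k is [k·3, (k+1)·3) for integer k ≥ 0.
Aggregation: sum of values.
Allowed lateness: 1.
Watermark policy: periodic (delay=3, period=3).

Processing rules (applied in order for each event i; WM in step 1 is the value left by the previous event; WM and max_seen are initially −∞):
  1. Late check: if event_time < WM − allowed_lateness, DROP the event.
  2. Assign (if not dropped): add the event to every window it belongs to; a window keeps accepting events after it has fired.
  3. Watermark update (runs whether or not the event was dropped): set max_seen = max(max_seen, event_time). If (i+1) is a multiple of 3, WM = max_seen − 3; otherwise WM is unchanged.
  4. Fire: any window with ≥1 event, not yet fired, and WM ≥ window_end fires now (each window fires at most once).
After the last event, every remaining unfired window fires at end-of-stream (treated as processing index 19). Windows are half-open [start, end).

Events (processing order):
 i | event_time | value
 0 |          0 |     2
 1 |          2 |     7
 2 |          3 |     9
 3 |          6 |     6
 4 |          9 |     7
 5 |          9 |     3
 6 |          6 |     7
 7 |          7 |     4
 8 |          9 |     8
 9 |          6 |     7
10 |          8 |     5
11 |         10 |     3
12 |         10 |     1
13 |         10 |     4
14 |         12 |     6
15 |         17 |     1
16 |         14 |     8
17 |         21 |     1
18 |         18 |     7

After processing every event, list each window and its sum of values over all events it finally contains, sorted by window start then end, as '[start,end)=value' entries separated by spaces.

i=0 t=0 v=2: → [0,3); WM=−∞
i=1 t=2 v=7: → [0,3); WM=−∞
i=2 t=3 v=9: → [3,6); WM=0
i=3 t=6 v=6: → [6,9); WM=0
i=4 t=9 v=7: → [9,12); WM=0
i=5 t=9 v=3: → [9,12); WM=6; [0,3) fires=9 [3,6) fires=9
i=6 t=6 v=7: → [6,9); WM=6
i=7 t=7 v=4: → [6,9); WM=6
i=8 t=9 v=8: → [9,12); WM=6
i=9 t=6 v=7: → [6,9); WM=6
i=10 t=8 v=5: → [6,9); WM=6
i=11 t=10 v=3: → [9,12); WM=7
i=12 t=10 v=1: → [9,12); WM=7
i=13 t=10 v=4: → [9,12); WM=7
i=14 t=12 v=6: → [12,15); WM=9; [6,9) fires=29
i=15 t=17 v=1: → [15,18); WM=9
i=16 t=14 v=8: → [12,15); WM=9
i=17 t=21 v=1: → [21,24); WM=18; [9,12) fires=26 [12,15) fires=14 [15,18) fires=1
i=18 t=18 v=7: → [18,21); WM=18

[0,3)=9 [3,6)=9 [6,9)=29 [9,12)=26 [12,15)=14 [15,18)=1 [18,21)=7 [21,24)=1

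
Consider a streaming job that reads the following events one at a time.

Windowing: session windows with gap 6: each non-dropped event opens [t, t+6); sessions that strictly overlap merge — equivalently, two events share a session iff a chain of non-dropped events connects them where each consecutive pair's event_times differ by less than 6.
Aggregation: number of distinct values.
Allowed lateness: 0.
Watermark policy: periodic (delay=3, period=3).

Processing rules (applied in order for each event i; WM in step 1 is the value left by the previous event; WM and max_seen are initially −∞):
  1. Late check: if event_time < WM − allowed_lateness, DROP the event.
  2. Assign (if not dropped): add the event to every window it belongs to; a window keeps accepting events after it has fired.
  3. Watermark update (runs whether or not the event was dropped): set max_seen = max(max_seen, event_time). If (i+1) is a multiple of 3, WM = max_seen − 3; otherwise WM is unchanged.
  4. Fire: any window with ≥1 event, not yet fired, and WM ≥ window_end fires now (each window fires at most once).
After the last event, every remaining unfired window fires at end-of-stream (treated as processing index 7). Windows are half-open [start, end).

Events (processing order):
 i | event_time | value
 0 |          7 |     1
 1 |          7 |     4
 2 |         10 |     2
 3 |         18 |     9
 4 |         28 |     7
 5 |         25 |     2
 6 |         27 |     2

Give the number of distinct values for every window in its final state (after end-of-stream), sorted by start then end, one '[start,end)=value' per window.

i=0 t=7 v=1: → [7,13); WM=−∞
i=1 t=7 v=4: → [7,13); WM=−∞
i=2 t=10 v=2: → [7,16); WM=7
i=3 t=18 v=9: → [18,24); WM=7
i=4 t=28 v=7: → [28,34); WM=7
i=5 t=25 v=2: → [25,34); WM=25
i=6 t=27 v=2: → [25,34); WM=25

[7,16)=3 [18,24)=1 [25,34)=2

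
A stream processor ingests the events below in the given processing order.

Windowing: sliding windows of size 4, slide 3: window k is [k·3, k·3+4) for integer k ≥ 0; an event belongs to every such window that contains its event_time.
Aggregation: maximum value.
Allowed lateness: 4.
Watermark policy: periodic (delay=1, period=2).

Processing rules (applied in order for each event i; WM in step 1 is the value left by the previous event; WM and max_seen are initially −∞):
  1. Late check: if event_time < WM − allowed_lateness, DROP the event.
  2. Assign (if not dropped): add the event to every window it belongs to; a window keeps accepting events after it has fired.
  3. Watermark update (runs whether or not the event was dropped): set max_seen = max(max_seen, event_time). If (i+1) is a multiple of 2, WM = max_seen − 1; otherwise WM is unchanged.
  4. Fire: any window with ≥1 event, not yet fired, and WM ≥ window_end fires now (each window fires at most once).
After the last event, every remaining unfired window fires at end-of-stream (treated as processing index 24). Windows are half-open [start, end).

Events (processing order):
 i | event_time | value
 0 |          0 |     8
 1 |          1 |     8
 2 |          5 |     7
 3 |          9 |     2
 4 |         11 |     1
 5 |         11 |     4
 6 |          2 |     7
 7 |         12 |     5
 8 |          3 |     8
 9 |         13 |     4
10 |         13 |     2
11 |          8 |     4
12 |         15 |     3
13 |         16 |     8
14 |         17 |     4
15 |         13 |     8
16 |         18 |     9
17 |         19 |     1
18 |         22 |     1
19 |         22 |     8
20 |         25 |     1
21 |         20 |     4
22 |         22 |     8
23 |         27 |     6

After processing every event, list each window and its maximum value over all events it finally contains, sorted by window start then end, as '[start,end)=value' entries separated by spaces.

[0,4)=8 [3,7)=7 [6,10)=4 [9,13)=5 [12,16)=8 [15,19)=9 [18,22)=9 [21,25)=8 [24,28)=6 [27,31)=6

i=0 t=0 v=8: → [0,4); WM=−∞
i=1 t=1 v=8: → [0,4); WM=0
i=2 t=5 v=7: → [3,7); WM=0
i=3 t=9 v=2: → [9,13),[6,10); WM=8; [0,4) fires=8 [3,7) fires=7
i=4 t=11 v=1: → [9,13); WM=8
i=5 t=11 v=4: → [9,13); WM=10; [6,10) fires=2
i=6 t=2 v=7: DROP (t<10-4); WM=10
i=7 t=12 v=5: → [12,16),[9,13); WM=11
i=8 t=3 v=8: DROP (t<11-4); WM=11
i=9 t=13 v=4: → [12,16); WM=12
i=10 t=13 v=2: → [12,16); WM=12
i=11 t=8 v=4: → [6,10); WM=12
i=12 t=15 v=3: → [15,19),[12,16); WM=12
i=13 t=16 v=8: → [15,19); WM=15; [9,13) fires=5
i=14 t=17 v=4: → [15,19); WM=15
i=15 t=13 v=8: → [12,16); WM=16; [12,16) fires=8
i=16 t=18 v=9: → [18,22),[15,19); WM=16
i=17 t=19 v=1: → [18,22); WM=18
i=18 t=22 v=1: → [21,25); WM=18
i=19 t=22 v=8: → [21,25); WM=21; [15,19) fires=9
i=20 t=25 v=1: → [24,28); WM=21
i=21 t=20 v=4: → [18,22); WM=24; [18,22) fires=9
i=22 t=22 v=8: → [21,25); WM=24
i=23 t=27 v=6: → [27,31),[24,28); WM=26; [21,25) fires=8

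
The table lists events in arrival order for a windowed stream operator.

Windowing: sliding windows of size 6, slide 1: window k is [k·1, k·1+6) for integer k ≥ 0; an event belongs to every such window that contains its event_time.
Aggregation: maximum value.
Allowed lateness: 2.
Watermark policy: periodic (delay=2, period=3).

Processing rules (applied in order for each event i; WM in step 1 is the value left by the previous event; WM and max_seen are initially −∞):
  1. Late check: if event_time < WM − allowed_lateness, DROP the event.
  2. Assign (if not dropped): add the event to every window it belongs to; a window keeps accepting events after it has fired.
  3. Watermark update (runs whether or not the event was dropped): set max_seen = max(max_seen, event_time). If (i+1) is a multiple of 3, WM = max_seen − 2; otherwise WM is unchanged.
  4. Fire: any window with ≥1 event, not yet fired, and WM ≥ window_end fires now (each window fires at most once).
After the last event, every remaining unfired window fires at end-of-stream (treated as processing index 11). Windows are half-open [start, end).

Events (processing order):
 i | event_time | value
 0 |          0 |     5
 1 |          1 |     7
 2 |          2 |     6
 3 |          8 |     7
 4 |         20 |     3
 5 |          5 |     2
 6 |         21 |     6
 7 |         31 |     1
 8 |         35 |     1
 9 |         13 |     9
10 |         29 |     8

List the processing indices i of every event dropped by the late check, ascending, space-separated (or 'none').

i=0 t=0 v=5: → [0,6); WM=−∞
i=1 t=1 v=7: → [1,7),[0,6); WM=−∞
i=2 t=2 v=6: → [2,8),[1,7),[0,6); WM=0
i=3 t=8 v=7: → [8,14),[7,13),[6,12),[5,11),[4,10),[3,9); WM=0
i=4 t=20 v=3: → [20,26),[19,25),[18,24),[17,23),[16,22),[15,21); WM=0
i=5 t=5 v=2: → [5,11),[4,10),[3,9),[2,8),[1,7),[0,6); WM=18; [0,6) fires=7 [1,7) fires=7 [2,8) fires=6 [3,9) fires=7 [4,10) fires=7 [5,11) fires=7 [6,12) fires=7 [7,13) fires=7 [8,14) fires=7
i=6 t=21 v=6: → [21,27),[20,26),[19,25),[18,24),[17,23),[16,22); WM=18
i=7 t=31 v=1: → [31,37),[30,36),[29,35),[28,34),[27,33),[26,32); WM=18
i=8 t=35 v=1: → [35,41),[34,40),[33,39),[32,38),[31,37),[30,36); WM=33; [15,21) fires=3 [16,22) fires=6 [17,23) fires=6 [18,24) fires=6 [19,25) fires=6 [20,26) fires=6 [21,27) fires=6 [26,32) fires=1 [27,33) fires=1
i=9 t=13 v=9: DROP (t<33-2); WM=33
i=10 t=29 v=8: DROP (t<33-2); WM=33

9 10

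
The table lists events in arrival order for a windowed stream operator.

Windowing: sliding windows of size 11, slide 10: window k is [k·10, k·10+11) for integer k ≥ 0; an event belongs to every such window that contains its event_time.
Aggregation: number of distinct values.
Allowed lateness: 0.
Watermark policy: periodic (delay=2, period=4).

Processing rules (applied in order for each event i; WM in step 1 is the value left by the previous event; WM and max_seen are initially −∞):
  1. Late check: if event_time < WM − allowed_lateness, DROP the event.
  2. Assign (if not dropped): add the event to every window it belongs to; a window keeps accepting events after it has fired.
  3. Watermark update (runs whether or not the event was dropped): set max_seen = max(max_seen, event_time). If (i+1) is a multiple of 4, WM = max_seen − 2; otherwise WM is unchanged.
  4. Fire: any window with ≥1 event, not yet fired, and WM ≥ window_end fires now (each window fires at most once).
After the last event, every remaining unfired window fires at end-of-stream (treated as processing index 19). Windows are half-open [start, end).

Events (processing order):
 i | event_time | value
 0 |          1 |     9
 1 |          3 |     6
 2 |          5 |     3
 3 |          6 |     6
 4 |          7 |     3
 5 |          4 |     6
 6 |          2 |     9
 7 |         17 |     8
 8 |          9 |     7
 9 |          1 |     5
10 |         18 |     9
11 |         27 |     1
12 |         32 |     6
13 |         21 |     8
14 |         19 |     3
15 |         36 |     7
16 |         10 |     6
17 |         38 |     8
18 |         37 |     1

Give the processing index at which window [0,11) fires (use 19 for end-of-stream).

7

i=0 t=1 v=9: → [0,11); WM=−∞
i=1 t=3 v=6: → [0,11); WM=−∞
i=2 t=5 v=3: → [0,11); WM=−∞
i=3 t=6 v=6: → [0,11); WM=4
i=4 t=7 v=3: → [0,11); WM=4
i=5 t=4 v=6: → [0,11); WM=4
i=6 t=2 v=9: DROP (t<4-0); WM=4
i=7 t=17 v=8: → [10,21); WM=15; [0,11) fires=3
i=8 t=9 v=7: DROP (t<15-0); WM=15
i=9 t=1 v=5: DROP (t<15-0); WM=15
i=10 t=18 v=9: → [10,21); WM=15
i=11 t=27 v=1: → [20,31); WM=25; [10,21) fires=2
i=12 t=32 v=6: → [30,41); WM=25
i=13 t=21 v=8: DROP (t<25-0); WM=25
i=14 t=19 v=3: DROP (t<25-0); WM=25
i=15 t=36 v=7: → [30,41); WM=34; [20,31) fires=1
i=16 t=10 v=6: DROP (t<34-0); WM=34
i=17 t=38 v=8: → [30,41); WM=34
i=18 t=37 v=1: → [30,41); WM=34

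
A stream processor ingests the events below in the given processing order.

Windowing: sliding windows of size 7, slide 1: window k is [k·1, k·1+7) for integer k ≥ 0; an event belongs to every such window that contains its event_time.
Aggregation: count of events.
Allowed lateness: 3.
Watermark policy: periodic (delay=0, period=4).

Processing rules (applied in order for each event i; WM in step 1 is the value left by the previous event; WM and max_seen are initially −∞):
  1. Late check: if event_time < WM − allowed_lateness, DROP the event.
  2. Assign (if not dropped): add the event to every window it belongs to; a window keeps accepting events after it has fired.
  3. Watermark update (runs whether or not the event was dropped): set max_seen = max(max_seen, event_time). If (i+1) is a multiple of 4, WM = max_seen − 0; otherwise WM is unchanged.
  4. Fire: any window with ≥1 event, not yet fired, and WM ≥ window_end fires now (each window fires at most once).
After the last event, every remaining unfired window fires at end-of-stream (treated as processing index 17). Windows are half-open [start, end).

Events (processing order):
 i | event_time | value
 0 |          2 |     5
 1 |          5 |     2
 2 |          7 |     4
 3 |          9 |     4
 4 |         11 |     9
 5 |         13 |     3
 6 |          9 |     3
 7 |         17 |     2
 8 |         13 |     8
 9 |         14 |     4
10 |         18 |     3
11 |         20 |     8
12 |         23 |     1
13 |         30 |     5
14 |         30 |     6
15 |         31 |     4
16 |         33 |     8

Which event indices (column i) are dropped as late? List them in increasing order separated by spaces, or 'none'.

8

i=0 t=2 v=5: → [2,9),[1,8),[0,7); WM=−∞
i=1 t=5 v=2: → [5,12),[4,11),[3,10),[2,9),[1,8),[0,7); WM=−∞
i=2 t=7 v=4: → [7,14),[6,13),[5,12),[4,11),[3,10),[2,9),[1,8); WM=−∞
i=3 t=9 v=4: → [9,16),[8,15),[7,14),[6,13),[5,12),[4,11),[3,10); WM=9; [0,7) fires=2 [1,8) fires=3 [2,9) fires=3
i=4 t=11 v=9: → [11,18),[10,17),[9,16),[8,15),[7,14),[6,13),[5,12); WM=9
i=5 t=13 v=3: → [13,20),[12,19),[11,18),[10,17),[9,16),[8,15),[7,14); WM=9
i=6 t=9 v=3: → [9,16),[8,15),[7,14),[6,13),[5,12),[4,11),[3,10); WM=9
i=7 t=17 v=2: → [17,24),[16,23),[15,22),[14,21),[13,20),[12,19),[11,18); WM=17; [3,10) fires=4 [4,11) fires=4 [5,12) fires=5 [6,13) fires=4 [7,14) fires=5 [8,15) fires=4 [9,16) fires=4 [10,17) fires=2
i=8 t=13 v=8: DROP (t<17-3); WM=17
i=9 t=14 v=4: → [14,21),[13,20),[12,19),[11,18),[10,17),[9,16),[8,15); WM=17
i=10 t=18 v=3: → [18,25),[17,24),[16,23),[15,22),[14,21),[13,20),[12,19); WM=17
i=11 t=20 v=8: → [20,27),[19,26),[18,25),[17,24),[16,23),[15,22),[14,21); WM=20; [11,18) fires=4 [12,19) fires=4 [13,20) fires=4
i=12 t=23 v=1: → [23,30),[22,29),[21,28),[20,27),[19,26),[18,25),[17,24); WM=20
i=13 t=30 v=5: → [30,37),[29,36),[28,35),[27,34),[26,33),[25,32),[24,31); WM=20
i=14 t=30 v=6: → [30,37),[29,36),[28,35),[27,34),[26,33),[25,32),[24,31); WM=20
i=15 t=31 v=4: → [31,38),[30,37),[29,36),[28,35),[27,34),[26,33),[25,32); WM=31; [14,21) fires=4 [15,22) fires=3 [16,23) fires=3 [17,24) fires=4 [18,25) fires=3 [19,26) fires=2 [20,27) fires=2 [21,28) fires=1 [22,29) fires=1 [23,30) fires=1 [24,31) fires=2
i=16 t=33 v=8: → [33,40),[32,39),[31,38),[30,37),[29,36),[28,35),[27,34); WM=31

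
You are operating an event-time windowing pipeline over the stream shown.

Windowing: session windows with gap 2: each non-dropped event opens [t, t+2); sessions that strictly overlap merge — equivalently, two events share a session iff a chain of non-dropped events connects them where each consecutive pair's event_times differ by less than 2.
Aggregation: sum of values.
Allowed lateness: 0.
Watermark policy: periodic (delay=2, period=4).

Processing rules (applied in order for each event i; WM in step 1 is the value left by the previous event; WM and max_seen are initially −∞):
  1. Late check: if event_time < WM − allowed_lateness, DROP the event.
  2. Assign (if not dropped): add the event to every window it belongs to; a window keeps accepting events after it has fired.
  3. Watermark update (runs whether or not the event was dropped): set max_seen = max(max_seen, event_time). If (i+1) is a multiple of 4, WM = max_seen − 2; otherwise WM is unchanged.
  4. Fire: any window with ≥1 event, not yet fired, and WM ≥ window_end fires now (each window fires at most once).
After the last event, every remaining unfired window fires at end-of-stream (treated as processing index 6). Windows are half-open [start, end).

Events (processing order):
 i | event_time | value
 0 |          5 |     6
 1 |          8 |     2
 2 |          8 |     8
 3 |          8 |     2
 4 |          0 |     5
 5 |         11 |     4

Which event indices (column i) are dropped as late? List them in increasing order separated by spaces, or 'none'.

i=0 t=5 v=6: → [5,7); WM=−∞
i=1 t=8 v=2: → [8,10); WM=−∞
i=2 t=8 v=8: → [8,10); WM=−∞
i=3 t=8 v=2: → [8,10); WM=6
i=4 t=0 v=5: DROP (t<6-0); WM=6
i=5 t=11 v=4: → [11,13); WM=6

4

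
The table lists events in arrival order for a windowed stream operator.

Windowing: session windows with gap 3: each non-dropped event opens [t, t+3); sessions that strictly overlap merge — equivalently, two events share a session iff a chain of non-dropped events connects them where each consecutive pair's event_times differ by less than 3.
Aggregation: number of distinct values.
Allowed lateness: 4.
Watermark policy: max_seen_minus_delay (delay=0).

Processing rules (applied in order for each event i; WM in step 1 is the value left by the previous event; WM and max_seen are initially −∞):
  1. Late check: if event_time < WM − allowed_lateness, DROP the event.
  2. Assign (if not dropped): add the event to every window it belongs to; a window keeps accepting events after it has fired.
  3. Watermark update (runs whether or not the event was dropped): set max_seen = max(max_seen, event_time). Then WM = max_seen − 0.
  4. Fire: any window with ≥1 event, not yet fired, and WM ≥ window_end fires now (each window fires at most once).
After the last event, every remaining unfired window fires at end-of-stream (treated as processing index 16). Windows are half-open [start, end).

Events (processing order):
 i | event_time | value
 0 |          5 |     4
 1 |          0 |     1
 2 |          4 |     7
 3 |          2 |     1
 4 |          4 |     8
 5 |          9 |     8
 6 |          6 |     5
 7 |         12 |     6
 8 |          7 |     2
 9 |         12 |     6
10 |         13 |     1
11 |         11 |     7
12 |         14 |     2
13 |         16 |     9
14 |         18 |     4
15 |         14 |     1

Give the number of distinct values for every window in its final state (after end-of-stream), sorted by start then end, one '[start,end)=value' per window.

i=0 t=5 v=4: → [5,8); WM=5
i=1 t=0 v=1: DROP (t<5-4); WM=5
i=2 t=4 v=7: → [4,8); WM=5
i=3 t=2 v=1: → [2,8); WM=5
i=4 t=4 v=8: → [2,8); WM=5
i=5 t=9 v=8: → [9,12); WM=9
i=6 t=6 v=5: → [2,9); WM=9
i=7 t=12 v=6: → [12,15); WM=12
i=8 t=7 v=2: DROP (t<12-4); WM=12
i=9 t=12 v=6: → [12,15); WM=12
i=10 t=13 v=1: → [12,16); WM=13
i=11 t=11 v=7: → [9,16); WM=13
i=12 t=14 v=2: → [9,17); WM=14
i=13 t=16 v=9: → [9,19); WM=16
i=14 t=18 v=4: → [9,21); WM=18
i=15 t=14 v=1: → [9,21); WM=18

[2,9)=5 [9,21)=7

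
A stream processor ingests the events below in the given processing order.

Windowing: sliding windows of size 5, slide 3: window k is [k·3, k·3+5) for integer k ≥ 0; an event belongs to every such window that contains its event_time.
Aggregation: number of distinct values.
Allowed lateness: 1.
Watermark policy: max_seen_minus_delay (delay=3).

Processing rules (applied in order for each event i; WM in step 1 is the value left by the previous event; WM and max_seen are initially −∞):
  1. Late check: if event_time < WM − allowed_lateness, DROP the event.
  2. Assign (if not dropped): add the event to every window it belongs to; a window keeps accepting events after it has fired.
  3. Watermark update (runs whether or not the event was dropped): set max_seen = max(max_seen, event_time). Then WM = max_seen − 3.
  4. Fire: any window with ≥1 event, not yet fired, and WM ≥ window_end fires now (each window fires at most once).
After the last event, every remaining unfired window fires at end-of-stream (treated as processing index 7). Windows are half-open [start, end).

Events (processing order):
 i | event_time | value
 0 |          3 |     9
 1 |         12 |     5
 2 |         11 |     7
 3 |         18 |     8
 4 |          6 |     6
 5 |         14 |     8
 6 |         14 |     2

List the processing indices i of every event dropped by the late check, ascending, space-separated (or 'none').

4

i=0 t=3 v=9: → [3,8),[0,5); WM=0
i=1 t=12 v=5: → [12,17),[9,14); WM=9; [0,5) fires=1 [3,8) fires=1
i=2 t=11 v=7: → [9,14); WM=9
i=3 t=18 v=8: → [18,23),[15,20); WM=15; [9,14) fires=2
i=4 t=6 v=6: DROP (t<15-1); WM=15
i=5 t=14 v=8: → [12,17); WM=15
i=6 t=14 v=2: → [12,17); WM=15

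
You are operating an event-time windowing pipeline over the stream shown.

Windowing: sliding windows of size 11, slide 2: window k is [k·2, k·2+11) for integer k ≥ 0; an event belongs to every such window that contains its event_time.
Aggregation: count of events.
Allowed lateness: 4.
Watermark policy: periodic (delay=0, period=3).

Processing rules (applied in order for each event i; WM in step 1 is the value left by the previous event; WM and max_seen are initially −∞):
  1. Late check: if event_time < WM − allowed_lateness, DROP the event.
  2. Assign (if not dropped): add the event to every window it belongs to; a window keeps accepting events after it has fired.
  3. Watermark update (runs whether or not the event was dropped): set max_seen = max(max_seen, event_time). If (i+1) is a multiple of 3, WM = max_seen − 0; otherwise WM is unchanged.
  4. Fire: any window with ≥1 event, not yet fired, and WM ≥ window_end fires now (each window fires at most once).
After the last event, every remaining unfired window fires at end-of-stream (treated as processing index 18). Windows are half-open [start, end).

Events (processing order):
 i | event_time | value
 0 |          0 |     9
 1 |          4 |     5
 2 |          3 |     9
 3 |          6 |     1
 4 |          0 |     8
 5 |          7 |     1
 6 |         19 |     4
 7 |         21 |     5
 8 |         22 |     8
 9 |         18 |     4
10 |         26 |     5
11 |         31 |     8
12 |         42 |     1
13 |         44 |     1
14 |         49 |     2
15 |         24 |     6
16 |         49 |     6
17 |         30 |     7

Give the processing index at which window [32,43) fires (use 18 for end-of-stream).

i=0 t=0 v=9: → [0,11); WM=−∞
i=1 t=4 v=5: → [4,15),[2,13),[0,11); WM=−∞
i=2 t=3 v=9: → [2,13),[0,11); WM=4
i=3 t=6 v=1: → [6,17),[4,15),[2,13),[0,11); WM=4
i=4 t=0 v=8: → [0,11); WM=4
i=5 t=7 v=1: → [6,17),[4,15),[2,13),[0,11); WM=7
i=6 t=19 v=4: → [18,29),[16,27),[14,25),[12,23),[10,21); WM=7
i=7 t=21 v=5: → [20,31),[18,29),[16,27),[14,25),[12,23); WM=7
i=8 t=22 v=8: → [22,33),[20,31),[18,29),[16,27),[14,25),[12,23); WM=22; [0,11) fires=6 [2,13) fires=4 [4,15) fires=3 [6,17) fires=2 [10,21) fires=1
i=9 t=18 v=4: → [18,29),[16,27),[14,25),[12,23),[10,21),[8,19); WM=22; [8,19) fires=1
i=10 t=26 v=5: → [26,37),[24,35),[22,33),[20,31),[18,29),[16,27); WM=22
i=11 t=31 v=8: → [30,41),[28,39),[26,37),[24,35),[22,33); WM=31; [12,23) fires=4 [14,25) fires=4 [16,27) fires=5 [18,29) fires=5 [20,31) fires=3
i=12 t=42 v=1: → [42,53),[40,51),[38,49),[36,47),[34,45),[32,43); WM=31
i=13 t=44 v=1: → [44,55),[42,53),[40,51),[38,49),[36,47),[34,45); WM=31
i=14 t=49 v=2: → [48,59),[46,57),[44,55),[42,53),[40,51); WM=49; [22,33) fires=3 [24,35) fires=2 [26,37) fires=2 [28,39) fires=1 [30,41) fires=1 [32,43) fires=1 [34,45) fires=2 [36,47) fires=2 [38,49) fires=2
i=15 t=24 v=6: DROP (t<49-4); WM=49
i=16 t=49 v=6: → [48,59),[46,57),[44,55),[42,53),[40,51); WM=49
i=17 t=30 v=7: DROP (t<49-4); WM=49

14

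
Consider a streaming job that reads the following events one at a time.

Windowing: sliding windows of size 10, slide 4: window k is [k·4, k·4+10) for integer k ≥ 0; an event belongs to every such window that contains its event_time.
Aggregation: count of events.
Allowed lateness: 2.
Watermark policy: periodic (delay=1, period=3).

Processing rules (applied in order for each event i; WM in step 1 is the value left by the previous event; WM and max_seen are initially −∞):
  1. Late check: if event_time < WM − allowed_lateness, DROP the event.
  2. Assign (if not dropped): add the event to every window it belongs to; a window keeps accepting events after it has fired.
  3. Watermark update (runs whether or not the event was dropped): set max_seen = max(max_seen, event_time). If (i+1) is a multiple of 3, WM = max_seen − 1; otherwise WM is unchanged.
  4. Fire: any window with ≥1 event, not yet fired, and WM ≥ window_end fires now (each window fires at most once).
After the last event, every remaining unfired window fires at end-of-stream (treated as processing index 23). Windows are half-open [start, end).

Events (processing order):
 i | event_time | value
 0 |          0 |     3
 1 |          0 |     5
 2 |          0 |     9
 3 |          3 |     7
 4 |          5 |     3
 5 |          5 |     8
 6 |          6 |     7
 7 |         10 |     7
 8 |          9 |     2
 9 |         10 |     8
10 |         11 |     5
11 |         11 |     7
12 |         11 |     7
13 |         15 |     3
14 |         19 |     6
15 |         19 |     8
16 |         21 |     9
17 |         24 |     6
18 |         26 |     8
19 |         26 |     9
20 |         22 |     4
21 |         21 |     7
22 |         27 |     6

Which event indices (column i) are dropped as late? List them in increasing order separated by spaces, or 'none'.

i=0 t=0 v=3: → [0,10); WM=−∞
i=1 t=0 v=5: → [0,10); WM=−∞
i=2 t=0 v=9: → [0,10); WM=-1
i=3 t=3 v=7: → [0,10); WM=-1
i=4 t=5 v=3: → [4,14),[0,10); WM=-1
i=5 t=5 v=8: → [4,14),[0,10); WM=4
i=6 t=6 v=7: → [4,14),[0,10); WM=4
i=7 t=10 v=7: → [8,18),[4,14); WM=4
i=8 t=9 v=2: → [8,18),[4,14),[0,10); WM=9
i=9 t=10 v=8: → [8,18),[4,14); WM=9
i=10 t=11 v=5: → [8,18),[4,14); WM=9
i=11 t=11 v=7: → [8,18),[4,14); WM=10; [0,10) fires=8
i=12 t=11 v=7: → [8,18),[4,14); WM=10
i=13 t=15 v=3: → [12,22),[8,18); WM=10
i=14 t=19 v=6: → [16,26),[12,22); WM=18; [4,14) fires=9 [8,18) fires=7
i=15 t=19 v=8: → [16,26),[12,22); WM=18
i=16 t=21 v=9: → [20,30),[16,26),[12,22); WM=18
i=17 t=24 v=6: → [24,34),[20,30),[16,26); WM=23; [12,22) fires=4
i=18 t=26 v=8: → [24,34),[20,30); WM=23
i=19 t=26 v=9: → [24,34),[20,30); WM=23
i=20 t=22 v=4: → [20,30),[16,26); WM=25
i=21 t=21 v=7: DROP (t<25-2); WM=25
i=22 t=27 v=6: → [24,34),[20,30); WM=25

21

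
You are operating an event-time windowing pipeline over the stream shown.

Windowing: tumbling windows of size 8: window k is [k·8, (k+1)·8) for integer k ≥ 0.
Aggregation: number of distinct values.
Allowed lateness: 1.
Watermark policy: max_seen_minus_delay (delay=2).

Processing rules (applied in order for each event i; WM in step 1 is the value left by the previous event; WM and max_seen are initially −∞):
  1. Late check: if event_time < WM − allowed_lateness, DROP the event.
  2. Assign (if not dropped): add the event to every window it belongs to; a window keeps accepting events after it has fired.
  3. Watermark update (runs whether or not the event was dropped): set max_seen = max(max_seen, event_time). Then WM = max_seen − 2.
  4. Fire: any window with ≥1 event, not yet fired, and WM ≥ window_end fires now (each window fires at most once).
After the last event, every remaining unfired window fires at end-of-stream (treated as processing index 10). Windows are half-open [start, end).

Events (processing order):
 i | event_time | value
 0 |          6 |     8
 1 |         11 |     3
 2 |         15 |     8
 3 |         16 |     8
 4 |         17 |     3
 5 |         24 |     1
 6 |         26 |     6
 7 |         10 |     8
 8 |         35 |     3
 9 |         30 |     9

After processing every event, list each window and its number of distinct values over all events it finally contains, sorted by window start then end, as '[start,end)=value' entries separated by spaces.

i=0 t=6 v=8: → [0,8); WM=4
i=1 t=11 v=3: → [8,16); WM=9; [0,8) fires=1
i=2 t=15 v=8: → [8,16); WM=13
i=3 t=16 v=8: → [16,24); WM=14
i=4 t=17 v=3: → [16,24); WM=15
i=5 t=24 v=1: → [24,32); WM=22; [8,16) fires=2
i=6 t=26 v=6: → [24,32); WM=24; [16,24) fires=2
i=7 t=10 v=8: DROP (t<24-1); WM=24
i=8 t=35 v=3: → [32,40); WM=33; [24,32) fires=2
i=9 t=30 v=9: DROP (t<33-1); WM=33

[0,8)=1 [8,16)=2 [16,24)=2 [24,32)=2 [32,40)=1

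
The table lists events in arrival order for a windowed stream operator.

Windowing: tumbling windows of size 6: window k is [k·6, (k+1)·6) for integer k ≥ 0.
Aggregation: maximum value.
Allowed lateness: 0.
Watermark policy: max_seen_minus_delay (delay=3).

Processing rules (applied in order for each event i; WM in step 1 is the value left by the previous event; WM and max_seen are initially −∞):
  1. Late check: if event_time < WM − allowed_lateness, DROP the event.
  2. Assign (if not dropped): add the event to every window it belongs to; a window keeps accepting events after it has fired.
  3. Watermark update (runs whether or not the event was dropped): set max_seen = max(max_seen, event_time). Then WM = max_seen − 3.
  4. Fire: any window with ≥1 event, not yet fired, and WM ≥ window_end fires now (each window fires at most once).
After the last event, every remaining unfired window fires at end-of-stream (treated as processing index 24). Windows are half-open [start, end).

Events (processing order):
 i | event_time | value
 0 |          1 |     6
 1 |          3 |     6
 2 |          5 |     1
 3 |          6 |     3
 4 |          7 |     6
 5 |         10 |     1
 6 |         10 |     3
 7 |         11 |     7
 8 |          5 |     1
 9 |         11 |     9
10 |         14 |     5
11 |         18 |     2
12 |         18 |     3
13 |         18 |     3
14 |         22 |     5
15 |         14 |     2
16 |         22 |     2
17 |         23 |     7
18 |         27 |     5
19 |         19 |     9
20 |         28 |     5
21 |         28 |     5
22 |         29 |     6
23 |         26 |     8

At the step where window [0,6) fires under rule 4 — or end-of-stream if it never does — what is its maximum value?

6

i=0 t=1 v=6: → [0,6); WM=-2
i=1 t=3 v=6: → [0,6); WM=0
i=2 t=5 v=1: → [0,6); WM=2
i=3 t=6 v=3: → [6,12); WM=3
i=4 t=7 v=6: → [6,12); WM=4
i=5 t=10 v=1: → [6,12); WM=7; [0,6) fires=6
i=6 t=10 v=3: → [6,12); WM=7
i=7 t=11 v=7: → [6,12); WM=8
i=8 t=5 v=1: DROP (t<8-0); WM=8
i=9 t=11 v=9: → [6,12); WM=8
i=10 t=14 v=5: → [12,18); WM=11
i=11 t=18 v=2: → [18,24); WM=15; [6,12) fires=9
i=12 t=18 v=3: → [18,24); WM=15
i=13 t=18 v=3: → [18,24); WM=15
i=14 t=22 v=5: → [18,24); WM=19; [12,18) fires=5
i=15 t=14 v=2: DROP (t<19-0); WM=19
i=16 t=22 v=2: → [18,24); WM=19
i=17 t=23 v=7: → [18,24); WM=20
i=18 t=27 v=5: → [24,30); WM=24; [18,24) fires=7
i=19 t=19 v=9: DROP (t<24-0); WM=24
i=20 t=28 v=5: → [24,30); WM=25
i=21 t=28 v=5: → [24,30); WM=25
i=22 t=29 v=6: → [24,30); WM=26
i=23 t=26 v=8: → [24,30); WM=26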